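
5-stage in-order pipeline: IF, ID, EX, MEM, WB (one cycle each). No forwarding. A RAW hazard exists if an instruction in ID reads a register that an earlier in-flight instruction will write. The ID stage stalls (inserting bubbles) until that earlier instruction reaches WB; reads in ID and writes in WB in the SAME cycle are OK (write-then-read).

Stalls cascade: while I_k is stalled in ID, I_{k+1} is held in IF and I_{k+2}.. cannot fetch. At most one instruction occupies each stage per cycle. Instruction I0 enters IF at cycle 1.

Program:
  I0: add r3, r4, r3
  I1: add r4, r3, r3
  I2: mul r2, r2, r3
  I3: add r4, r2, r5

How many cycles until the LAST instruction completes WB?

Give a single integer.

I0 add r3 <- r4,r3: IF@1 ID@2 stall=0 (-) EX@3 MEM@4 WB@5
I1 add r4 <- r3,r3: IF@2 ID@3 stall=2 (RAW on I0.r3 (WB@5)) EX@6 MEM@7 WB@8
I2 mul r2 <- r2,r3: IF@3 ID@6 stall=0 (-) EX@7 MEM@8 WB@9
I3 add r4 <- r2,r5: IF@6 ID@7 stall=2 (RAW on I2.r2 (WB@9)) EX@10 MEM@11 WB@12

Answer: 12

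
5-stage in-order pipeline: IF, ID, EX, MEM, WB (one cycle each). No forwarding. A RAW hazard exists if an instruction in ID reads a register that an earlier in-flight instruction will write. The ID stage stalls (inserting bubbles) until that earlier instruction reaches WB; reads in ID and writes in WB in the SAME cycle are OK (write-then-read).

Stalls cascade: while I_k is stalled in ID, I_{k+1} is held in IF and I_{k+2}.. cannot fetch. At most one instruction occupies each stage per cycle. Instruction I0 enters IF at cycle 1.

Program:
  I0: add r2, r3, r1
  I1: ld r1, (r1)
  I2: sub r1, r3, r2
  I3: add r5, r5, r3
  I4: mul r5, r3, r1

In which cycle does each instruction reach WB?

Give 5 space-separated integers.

Answer: 5 6 8 9 11

Derivation:
I0 add r2 <- r3,r1: IF@1 ID@2 stall=0 (-) EX@3 MEM@4 WB@5
I1 ld r1 <- r1: IF@2 ID@3 stall=0 (-) EX@4 MEM@5 WB@6
I2 sub r1 <- r3,r2: IF@3 ID@4 stall=1 (RAW on I0.r2 (WB@5)) EX@6 MEM@7 WB@8
I3 add r5 <- r5,r3: IF@4 ID@6 stall=0 (-) EX@7 MEM@8 WB@9
I4 mul r5 <- r3,r1: IF@6 ID@7 stall=1 (RAW on I2.r1 (WB@8)) EX@9 MEM@10 WB@11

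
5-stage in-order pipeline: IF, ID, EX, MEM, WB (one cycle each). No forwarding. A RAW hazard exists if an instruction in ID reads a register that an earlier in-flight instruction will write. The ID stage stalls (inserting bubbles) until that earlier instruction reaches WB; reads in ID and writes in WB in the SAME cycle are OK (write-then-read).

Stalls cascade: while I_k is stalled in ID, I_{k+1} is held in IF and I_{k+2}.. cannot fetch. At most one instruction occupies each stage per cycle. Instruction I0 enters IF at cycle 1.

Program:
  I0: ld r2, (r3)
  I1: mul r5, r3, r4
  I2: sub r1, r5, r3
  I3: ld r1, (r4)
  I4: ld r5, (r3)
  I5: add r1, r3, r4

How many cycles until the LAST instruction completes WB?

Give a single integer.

I0 ld r2 <- r3: IF@1 ID@2 stall=0 (-) EX@3 MEM@4 WB@5
I1 mul r5 <- r3,r4: IF@2 ID@3 stall=0 (-) EX@4 MEM@5 WB@6
I2 sub r1 <- r5,r3: IF@3 ID@4 stall=2 (RAW on I1.r5 (WB@6)) EX@7 MEM@8 WB@9
I3 ld r1 <- r4: IF@4 ID@7 stall=0 (-) EX@8 MEM@9 WB@10
I4 ld r5 <- r3: IF@7 ID@8 stall=0 (-) EX@9 MEM@10 WB@11
I5 add r1 <- r3,r4: IF@8 ID@9 stall=0 (-) EX@10 MEM@11 WB@12

Answer: 12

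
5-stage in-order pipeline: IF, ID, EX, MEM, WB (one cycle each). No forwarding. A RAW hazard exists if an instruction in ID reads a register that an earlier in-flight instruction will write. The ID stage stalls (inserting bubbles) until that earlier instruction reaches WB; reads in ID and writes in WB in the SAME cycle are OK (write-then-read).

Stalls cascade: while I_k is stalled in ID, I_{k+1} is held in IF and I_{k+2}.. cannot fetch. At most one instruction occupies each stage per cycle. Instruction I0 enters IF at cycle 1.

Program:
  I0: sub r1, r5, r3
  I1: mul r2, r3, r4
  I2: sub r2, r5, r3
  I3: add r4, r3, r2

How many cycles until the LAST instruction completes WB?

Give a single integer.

I0 sub r1 <- r5,r3: IF@1 ID@2 stall=0 (-) EX@3 MEM@4 WB@5
I1 mul r2 <- r3,r4: IF@2 ID@3 stall=0 (-) EX@4 MEM@5 WB@6
I2 sub r2 <- r5,r3: IF@3 ID@4 stall=0 (-) EX@5 MEM@6 WB@7
I3 add r4 <- r3,r2: IF@4 ID@5 stall=2 (RAW on I2.r2 (WB@7)) EX@8 MEM@9 WB@10

Answer: 10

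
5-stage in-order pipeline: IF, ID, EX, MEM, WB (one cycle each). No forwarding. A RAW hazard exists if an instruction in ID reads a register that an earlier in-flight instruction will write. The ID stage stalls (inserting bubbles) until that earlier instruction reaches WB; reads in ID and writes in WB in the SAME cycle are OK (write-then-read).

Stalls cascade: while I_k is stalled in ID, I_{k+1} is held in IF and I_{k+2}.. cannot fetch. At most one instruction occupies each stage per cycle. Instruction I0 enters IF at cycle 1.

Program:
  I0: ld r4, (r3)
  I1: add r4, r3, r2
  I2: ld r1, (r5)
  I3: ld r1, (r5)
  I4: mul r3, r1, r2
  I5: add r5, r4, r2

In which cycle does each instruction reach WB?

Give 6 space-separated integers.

I0 ld r4 <- r3: IF@1 ID@2 stall=0 (-) EX@3 MEM@4 WB@5
I1 add r4 <- r3,r2: IF@2 ID@3 stall=0 (-) EX@4 MEM@5 WB@6
I2 ld r1 <- r5: IF@3 ID@4 stall=0 (-) EX@5 MEM@6 WB@7
I3 ld r1 <- r5: IF@4 ID@5 stall=0 (-) EX@6 MEM@7 WB@8
I4 mul r3 <- r1,r2: IF@5 ID@6 stall=2 (RAW on I3.r1 (WB@8)) EX@9 MEM@10 WB@11
I5 add r5 <- r4,r2: IF@6 ID@9 stall=0 (-) EX@10 MEM@11 WB@12

Answer: 5 6 7 8 11 12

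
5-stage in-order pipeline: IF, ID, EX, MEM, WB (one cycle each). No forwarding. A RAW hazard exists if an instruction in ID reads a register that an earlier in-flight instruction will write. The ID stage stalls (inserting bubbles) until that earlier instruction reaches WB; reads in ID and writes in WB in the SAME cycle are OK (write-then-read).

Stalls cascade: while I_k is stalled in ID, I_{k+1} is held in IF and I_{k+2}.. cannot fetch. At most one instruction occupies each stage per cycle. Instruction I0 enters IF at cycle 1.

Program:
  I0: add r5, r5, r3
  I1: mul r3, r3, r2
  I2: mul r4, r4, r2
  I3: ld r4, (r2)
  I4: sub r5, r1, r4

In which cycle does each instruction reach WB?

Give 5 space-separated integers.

Answer: 5 6 7 8 11

Derivation:
I0 add r5 <- r5,r3: IF@1 ID@2 stall=0 (-) EX@3 MEM@4 WB@5
I1 mul r3 <- r3,r2: IF@2 ID@3 stall=0 (-) EX@4 MEM@5 WB@6
I2 mul r4 <- r4,r2: IF@3 ID@4 stall=0 (-) EX@5 MEM@6 WB@7
I3 ld r4 <- r2: IF@4 ID@5 stall=0 (-) EX@6 MEM@7 WB@8
I4 sub r5 <- r1,r4: IF@5 ID@6 stall=2 (RAW on I3.r4 (WB@8)) EX@9 MEM@10 WB@11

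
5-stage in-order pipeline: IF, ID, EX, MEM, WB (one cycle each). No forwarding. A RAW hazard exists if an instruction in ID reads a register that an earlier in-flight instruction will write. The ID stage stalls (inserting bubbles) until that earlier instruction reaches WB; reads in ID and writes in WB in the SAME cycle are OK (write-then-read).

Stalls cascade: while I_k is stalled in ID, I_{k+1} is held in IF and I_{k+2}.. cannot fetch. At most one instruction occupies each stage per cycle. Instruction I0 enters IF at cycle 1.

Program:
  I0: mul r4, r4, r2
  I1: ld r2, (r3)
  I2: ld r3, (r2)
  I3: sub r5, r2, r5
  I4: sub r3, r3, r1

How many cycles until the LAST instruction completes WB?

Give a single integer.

I0 mul r4 <- r4,r2: IF@1 ID@2 stall=0 (-) EX@3 MEM@4 WB@5
I1 ld r2 <- r3: IF@2 ID@3 stall=0 (-) EX@4 MEM@5 WB@6
I2 ld r3 <- r2: IF@3 ID@4 stall=2 (RAW on I1.r2 (WB@6)) EX@7 MEM@8 WB@9
I3 sub r5 <- r2,r5: IF@4 ID@7 stall=0 (-) EX@8 MEM@9 WB@10
I4 sub r3 <- r3,r1: IF@7 ID@8 stall=1 (RAW on I2.r3 (WB@9)) EX@10 MEM@11 WB@12

Answer: 12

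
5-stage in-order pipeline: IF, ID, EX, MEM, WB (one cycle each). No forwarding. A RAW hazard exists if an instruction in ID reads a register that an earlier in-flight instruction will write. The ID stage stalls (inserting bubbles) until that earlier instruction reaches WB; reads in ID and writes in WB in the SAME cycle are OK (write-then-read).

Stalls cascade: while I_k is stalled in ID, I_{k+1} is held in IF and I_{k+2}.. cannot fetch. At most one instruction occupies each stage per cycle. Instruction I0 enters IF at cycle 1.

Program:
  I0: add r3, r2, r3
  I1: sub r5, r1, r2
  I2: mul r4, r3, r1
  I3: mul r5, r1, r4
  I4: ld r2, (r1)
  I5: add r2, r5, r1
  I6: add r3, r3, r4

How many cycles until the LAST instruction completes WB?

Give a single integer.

I0 add r3 <- r2,r3: IF@1 ID@2 stall=0 (-) EX@3 MEM@4 WB@5
I1 sub r5 <- r1,r2: IF@2 ID@3 stall=0 (-) EX@4 MEM@5 WB@6
I2 mul r4 <- r3,r1: IF@3 ID@4 stall=1 (RAW on I0.r3 (WB@5)) EX@6 MEM@7 WB@8
I3 mul r5 <- r1,r4: IF@4 ID@6 stall=2 (RAW on I2.r4 (WB@8)) EX@9 MEM@10 WB@11
I4 ld r2 <- r1: IF@6 ID@9 stall=0 (-) EX@10 MEM@11 WB@12
I5 add r2 <- r5,r1: IF@9 ID@10 stall=1 (RAW on I3.r5 (WB@11)) EX@12 MEM@13 WB@14
I6 add r3 <- r3,r4: IF@10 ID@12 stall=0 (-) EX@13 MEM@14 WB@15

Answer: 15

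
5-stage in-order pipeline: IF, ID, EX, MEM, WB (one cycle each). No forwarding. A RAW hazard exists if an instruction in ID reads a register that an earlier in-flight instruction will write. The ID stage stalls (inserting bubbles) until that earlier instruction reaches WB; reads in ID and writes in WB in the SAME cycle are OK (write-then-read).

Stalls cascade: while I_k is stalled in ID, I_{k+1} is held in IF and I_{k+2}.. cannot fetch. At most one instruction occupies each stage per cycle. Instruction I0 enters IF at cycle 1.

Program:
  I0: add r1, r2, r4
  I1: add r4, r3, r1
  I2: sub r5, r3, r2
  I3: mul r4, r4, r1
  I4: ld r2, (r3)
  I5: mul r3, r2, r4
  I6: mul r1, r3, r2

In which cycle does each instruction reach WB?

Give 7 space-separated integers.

I0 add r1 <- r2,r4: IF@1 ID@2 stall=0 (-) EX@3 MEM@4 WB@5
I1 add r4 <- r3,r1: IF@2 ID@3 stall=2 (RAW on I0.r1 (WB@5)) EX@6 MEM@7 WB@8
I2 sub r5 <- r3,r2: IF@3 ID@6 stall=0 (-) EX@7 MEM@8 WB@9
I3 mul r4 <- r4,r1: IF@6 ID@7 stall=1 (RAW on I1.r4 (WB@8)) EX@9 MEM@10 WB@11
I4 ld r2 <- r3: IF@7 ID@9 stall=0 (-) EX@10 MEM@11 WB@12
I5 mul r3 <- r2,r4: IF@9 ID@10 stall=2 (RAW on I4.r2 (WB@12)) EX@13 MEM@14 WB@15
I6 mul r1 <- r3,r2: IF@10 ID@13 stall=2 (RAW on I5.r3 (WB@15)) EX@16 MEM@17 WB@18

Answer: 5 8 9 11 12 15 18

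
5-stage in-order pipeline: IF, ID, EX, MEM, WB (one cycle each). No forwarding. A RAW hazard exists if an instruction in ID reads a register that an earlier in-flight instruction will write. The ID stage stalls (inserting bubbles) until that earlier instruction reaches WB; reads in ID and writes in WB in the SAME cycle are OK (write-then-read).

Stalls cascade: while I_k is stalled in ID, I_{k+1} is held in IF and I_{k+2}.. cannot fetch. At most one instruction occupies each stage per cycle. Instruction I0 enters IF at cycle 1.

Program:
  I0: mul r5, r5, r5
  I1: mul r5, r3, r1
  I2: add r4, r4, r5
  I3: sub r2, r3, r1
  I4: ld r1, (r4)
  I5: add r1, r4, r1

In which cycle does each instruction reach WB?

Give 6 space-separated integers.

Answer: 5 6 9 10 12 15

Derivation:
I0 mul r5 <- r5,r5: IF@1 ID@2 stall=0 (-) EX@3 MEM@4 WB@5
I1 mul r5 <- r3,r1: IF@2 ID@3 stall=0 (-) EX@4 MEM@5 WB@6
I2 add r4 <- r4,r5: IF@3 ID@4 stall=2 (RAW on I1.r5 (WB@6)) EX@7 MEM@8 WB@9
I3 sub r2 <- r3,r1: IF@4 ID@7 stall=0 (-) EX@8 MEM@9 WB@10
I4 ld r1 <- r4: IF@7 ID@8 stall=1 (RAW on I2.r4 (WB@9)) EX@10 MEM@11 WB@12
I5 add r1 <- r4,r1: IF@8 ID@10 stall=2 (RAW on I4.r1 (WB@12)) EX@13 MEM@14 WB@15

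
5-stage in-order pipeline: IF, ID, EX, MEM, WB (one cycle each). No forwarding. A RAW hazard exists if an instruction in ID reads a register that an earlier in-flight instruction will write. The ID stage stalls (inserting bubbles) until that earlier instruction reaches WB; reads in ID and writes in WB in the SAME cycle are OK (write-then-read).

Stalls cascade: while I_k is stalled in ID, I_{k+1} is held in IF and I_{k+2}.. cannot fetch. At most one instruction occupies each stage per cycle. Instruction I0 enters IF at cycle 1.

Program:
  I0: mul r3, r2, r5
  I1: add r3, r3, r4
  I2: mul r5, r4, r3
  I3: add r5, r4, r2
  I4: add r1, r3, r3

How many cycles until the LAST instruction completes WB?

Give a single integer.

I0 mul r3 <- r2,r5: IF@1 ID@2 stall=0 (-) EX@3 MEM@4 WB@5
I1 add r3 <- r3,r4: IF@2 ID@3 stall=2 (RAW on I0.r3 (WB@5)) EX@6 MEM@7 WB@8
I2 mul r5 <- r4,r3: IF@3 ID@6 stall=2 (RAW on I1.r3 (WB@8)) EX@9 MEM@10 WB@11
I3 add r5 <- r4,r2: IF@6 ID@9 stall=0 (-) EX@10 MEM@11 WB@12
I4 add r1 <- r3,r3: IF@9 ID@10 stall=0 (-) EX@11 MEM@12 WB@13

Answer: 13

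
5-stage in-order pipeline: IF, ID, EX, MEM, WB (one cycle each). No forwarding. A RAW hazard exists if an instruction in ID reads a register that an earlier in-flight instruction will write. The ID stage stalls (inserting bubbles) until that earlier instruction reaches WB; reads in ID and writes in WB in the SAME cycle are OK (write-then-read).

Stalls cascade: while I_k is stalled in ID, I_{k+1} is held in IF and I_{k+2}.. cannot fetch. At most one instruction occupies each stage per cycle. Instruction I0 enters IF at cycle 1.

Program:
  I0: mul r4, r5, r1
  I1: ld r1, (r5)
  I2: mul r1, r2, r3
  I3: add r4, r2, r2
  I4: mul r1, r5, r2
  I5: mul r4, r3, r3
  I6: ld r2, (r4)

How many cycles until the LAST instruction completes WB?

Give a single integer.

I0 mul r4 <- r5,r1: IF@1 ID@2 stall=0 (-) EX@3 MEM@4 WB@5
I1 ld r1 <- r5: IF@2 ID@3 stall=0 (-) EX@4 MEM@5 WB@6
I2 mul r1 <- r2,r3: IF@3 ID@4 stall=0 (-) EX@5 MEM@6 WB@7
I3 add r4 <- r2,r2: IF@4 ID@5 stall=0 (-) EX@6 MEM@7 WB@8
I4 mul r1 <- r5,r2: IF@5 ID@6 stall=0 (-) EX@7 MEM@8 WB@9
I5 mul r4 <- r3,r3: IF@6 ID@7 stall=0 (-) EX@8 MEM@9 WB@10
I6 ld r2 <- r4: IF@7 ID@8 stall=2 (RAW on I5.r4 (WB@10)) EX@11 MEM@12 WB@13

Answer: 13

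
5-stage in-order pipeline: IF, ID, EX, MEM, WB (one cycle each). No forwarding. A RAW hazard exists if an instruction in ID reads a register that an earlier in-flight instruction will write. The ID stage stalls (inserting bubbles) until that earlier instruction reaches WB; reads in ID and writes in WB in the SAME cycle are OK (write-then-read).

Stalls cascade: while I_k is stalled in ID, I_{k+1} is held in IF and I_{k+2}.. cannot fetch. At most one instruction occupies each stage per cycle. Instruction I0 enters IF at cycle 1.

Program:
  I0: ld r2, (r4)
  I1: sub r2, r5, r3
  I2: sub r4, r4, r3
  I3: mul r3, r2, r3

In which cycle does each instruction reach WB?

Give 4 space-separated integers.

Answer: 5 6 7 9

Derivation:
I0 ld r2 <- r4: IF@1 ID@2 stall=0 (-) EX@3 MEM@4 WB@5
I1 sub r2 <- r5,r3: IF@2 ID@3 stall=0 (-) EX@4 MEM@5 WB@6
I2 sub r4 <- r4,r3: IF@3 ID@4 stall=0 (-) EX@5 MEM@6 WB@7
I3 mul r3 <- r2,r3: IF@4 ID@5 stall=1 (RAW on I1.r2 (WB@6)) EX@7 MEM@8 WB@9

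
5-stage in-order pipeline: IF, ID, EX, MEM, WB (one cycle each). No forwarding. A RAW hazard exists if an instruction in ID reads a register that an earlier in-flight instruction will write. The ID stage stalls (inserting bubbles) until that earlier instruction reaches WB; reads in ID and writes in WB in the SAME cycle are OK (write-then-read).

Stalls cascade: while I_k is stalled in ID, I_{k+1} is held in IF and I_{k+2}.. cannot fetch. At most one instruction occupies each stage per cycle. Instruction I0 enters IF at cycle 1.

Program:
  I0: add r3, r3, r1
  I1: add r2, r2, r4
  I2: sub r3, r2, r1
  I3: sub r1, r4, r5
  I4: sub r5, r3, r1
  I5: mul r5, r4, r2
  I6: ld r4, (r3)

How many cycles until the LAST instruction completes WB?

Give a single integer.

Answer: 15

Derivation:
I0 add r3 <- r3,r1: IF@1 ID@2 stall=0 (-) EX@3 MEM@4 WB@5
I1 add r2 <- r2,r4: IF@2 ID@3 stall=0 (-) EX@4 MEM@5 WB@6
I2 sub r3 <- r2,r1: IF@3 ID@4 stall=2 (RAW on I1.r2 (WB@6)) EX@7 MEM@8 WB@9
I3 sub r1 <- r4,r5: IF@4 ID@7 stall=0 (-) EX@8 MEM@9 WB@10
I4 sub r5 <- r3,r1: IF@7 ID@8 stall=2 (RAW on I3.r1 (WB@10)) EX@11 MEM@12 WB@13
I5 mul r5 <- r4,r2: IF@8 ID@11 stall=0 (-) EX@12 MEM@13 WB@14
I6 ld r4 <- r3: IF@11 ID@12 stall=0 (-) EX@13 MEM@14 WB@15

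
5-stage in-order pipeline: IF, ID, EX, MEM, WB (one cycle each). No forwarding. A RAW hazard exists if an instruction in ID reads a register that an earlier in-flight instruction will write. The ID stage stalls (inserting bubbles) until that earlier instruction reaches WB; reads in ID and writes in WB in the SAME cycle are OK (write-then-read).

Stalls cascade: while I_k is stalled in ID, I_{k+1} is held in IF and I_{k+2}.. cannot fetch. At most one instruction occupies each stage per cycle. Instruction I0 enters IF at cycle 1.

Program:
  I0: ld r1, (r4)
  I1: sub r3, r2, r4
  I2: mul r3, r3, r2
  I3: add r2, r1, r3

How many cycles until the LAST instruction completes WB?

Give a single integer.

I0 ld r1 <- r4: IF@1 ID@2 stall=0 (-) EX@3 MEM@4 WB@5
I1 sub r3 <- r2,r4: IF@2 ID@3 stall=0 (-) EX@4 MEM@5 WB@6
I2 mul r3 <- r3,r2: IF@3 ID@4 stall=2 (RAW on I1.r3 (WB@6)) EX@7 MEM@8 WB@9
I3 add r2 <- r1,r3: IF@4 ID@7 stall=2 (RAW on I2.r3 (WB@9)) EX@10 MEM@11 WB@12

Answer: 12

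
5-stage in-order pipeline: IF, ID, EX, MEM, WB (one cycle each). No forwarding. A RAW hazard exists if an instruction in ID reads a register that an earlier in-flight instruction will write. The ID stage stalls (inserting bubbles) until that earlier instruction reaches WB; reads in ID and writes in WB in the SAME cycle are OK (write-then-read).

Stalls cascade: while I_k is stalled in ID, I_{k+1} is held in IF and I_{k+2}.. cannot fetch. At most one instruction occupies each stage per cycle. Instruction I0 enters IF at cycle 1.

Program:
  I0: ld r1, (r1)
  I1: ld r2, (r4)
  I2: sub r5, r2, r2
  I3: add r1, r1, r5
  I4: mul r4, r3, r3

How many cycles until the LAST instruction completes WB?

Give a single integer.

Answer: 13

Derivation:
I0 ld r1 <- r1: IF@1 ID@2 stall=0 (-) EX@3 MEM@4 WB@5
I1 ld r2 <- r4: IF@2 ID@3 stall=0 (-) EX@4 MEM@5 WB@6
I2 sub r5 <- r2,r2: IF@3 ID@4 stall=2 (RAW on I1.r2 (WB@6)) EX@7 MEM@8 WB@9
I3 add r1 <- r1,r5: IF@4 ID@7 stall=2 (RAW on I2.r5 (WB@9)) EX@10 MEM@11 WB@12
I4 mul r4 <- r3,r3: IF@7 ID@10 stall=0 (-) EX@11 MEM@12 WB@13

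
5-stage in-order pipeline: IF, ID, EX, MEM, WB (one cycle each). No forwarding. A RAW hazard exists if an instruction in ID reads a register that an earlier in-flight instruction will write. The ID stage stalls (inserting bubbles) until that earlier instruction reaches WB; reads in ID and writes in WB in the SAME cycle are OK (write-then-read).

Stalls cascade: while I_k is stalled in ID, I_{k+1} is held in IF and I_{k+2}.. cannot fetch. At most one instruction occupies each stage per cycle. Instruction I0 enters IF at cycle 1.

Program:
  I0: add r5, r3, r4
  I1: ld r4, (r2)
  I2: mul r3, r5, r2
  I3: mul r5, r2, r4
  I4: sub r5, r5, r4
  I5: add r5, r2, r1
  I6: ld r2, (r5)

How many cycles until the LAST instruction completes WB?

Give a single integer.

Answer: 16

Derivation:
I0 add r5 <- r3,r4: IF@1 ID@2 stall=0 (-) EX@3 MEM@4 WB@5
I1 ld r4 <- r2: IF@2 ID@3 stall=0 (-) EX@4 MEM@5 WB@6
I2 mul r3 <- r5,r2: IF@3 ID@4 stall=1 (RAW on I0.r5 (WB@5)) EX@6 MEM@7 WB@8
I3 mul r5 <- r2,r4: IF@4 ID@6 stall=0 (-) EX@7 MEM@8 WB@9
I4 sub r5 <- r5,r4: IF@6 ID@7 stall=2 (RAW on I3.r5 (WB@9)) EX@10 MEM@11 WB@12
I5 add r5 <- r2,r1: IF@7 ID@10 stall=0 (-) EX@11 MEM@12 WB@13
I6 ld r2 <- r5: IF@10 ID@11 stall=2 (RAW on I5.r5 (WB@13)) EX@14 MEM@15 WB@16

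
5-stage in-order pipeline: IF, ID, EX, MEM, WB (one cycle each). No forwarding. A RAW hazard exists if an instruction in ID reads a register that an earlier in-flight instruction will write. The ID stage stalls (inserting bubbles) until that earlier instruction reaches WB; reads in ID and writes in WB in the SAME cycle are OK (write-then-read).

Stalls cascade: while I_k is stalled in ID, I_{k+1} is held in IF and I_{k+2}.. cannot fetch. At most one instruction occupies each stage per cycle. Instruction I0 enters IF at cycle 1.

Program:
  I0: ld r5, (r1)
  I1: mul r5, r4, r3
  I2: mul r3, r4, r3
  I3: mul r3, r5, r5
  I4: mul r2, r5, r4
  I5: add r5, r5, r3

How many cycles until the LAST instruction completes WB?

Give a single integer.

Answer: 12

Derivation:
I0 ld r5 <- r1: IF@1 ID@2 stall=0 (-) EX@3 MEM@4 WB@5
I1 mul r5 <- r4,r3: IF@2 ID@3 stall=0 (-) EX@4 MEM@5 WB@6
I2 mul r3 <- r4,r3: IF@3 ID@4 stall=0 (-) EX@5 MEM@6 WB@7
I3 mul r3 <- r5,r5: IF@4 ID@5 stall=1 (RAW on I1.r5 (WB@6)) EX@7 MEM@8 WB@9
I4 mul r2 <- r5,r4: IF@5 ID@7 stall=0 (-) EX@8 MEM@9 WB@10
I5 add r5 <- r5,r3: IF@7 ID@8 stall=1 (RAW on I3.r3 (WB@9)) EX@10 MEM@11 WB@12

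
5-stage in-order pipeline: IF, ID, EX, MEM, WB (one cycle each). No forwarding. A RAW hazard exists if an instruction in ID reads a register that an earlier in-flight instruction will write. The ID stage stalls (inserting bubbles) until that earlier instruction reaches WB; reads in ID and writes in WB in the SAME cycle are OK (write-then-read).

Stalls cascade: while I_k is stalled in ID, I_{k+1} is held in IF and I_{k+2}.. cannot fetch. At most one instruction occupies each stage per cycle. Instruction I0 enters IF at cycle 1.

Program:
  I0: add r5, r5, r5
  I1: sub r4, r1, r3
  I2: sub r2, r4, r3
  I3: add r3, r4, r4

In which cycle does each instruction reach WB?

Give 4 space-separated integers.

Answer: 5 6 9 10

Derivation:
I0 add r5 <- r5,r5: IF@1 ID@2 stall=0 (-) EX@3 MEM@4 WB@5
I1 sub r4 <- r1,r3: IF@2 ID@3 stall=0 (-) EX@4 MEM@5 WB@6
I2 sub r2 <- r4,r3: IF@3 ID@4 stall=2 (RAW on I1.r4 (WB@6)) EX@7 MEM@8 WB@9
I3 add r3 <- r4,r4: IF@4 ID@7 stall=0 (-) EX@8 MEM@9 WB@10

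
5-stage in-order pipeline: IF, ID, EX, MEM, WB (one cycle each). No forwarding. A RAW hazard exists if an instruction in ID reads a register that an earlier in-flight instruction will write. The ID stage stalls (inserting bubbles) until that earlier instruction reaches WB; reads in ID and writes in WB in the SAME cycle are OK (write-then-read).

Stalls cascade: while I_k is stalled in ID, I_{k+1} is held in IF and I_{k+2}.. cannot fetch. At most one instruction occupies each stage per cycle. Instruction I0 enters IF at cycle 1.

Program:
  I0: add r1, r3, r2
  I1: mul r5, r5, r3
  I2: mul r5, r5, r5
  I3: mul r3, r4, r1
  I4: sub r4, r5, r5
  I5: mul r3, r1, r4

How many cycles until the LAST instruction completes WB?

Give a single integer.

Answer: 15

Derivation:
I0 add r1 <- r3,r2: IF@1 ID@2 stall=0 (-) EX@3 MEM@4 WB@5
I1 mul r5 <- r5,r3: IF@2 ID@3 stall=0 (-) EX@4 MEM@5 WB@6
I2 mul r5 <- r5,r5: IF@3 ID@4 stall=2 (RAW on I1.r5 (WB@6)) EX@7 MEM@8 WB@9
I3 mul r3 <- r4,r1: IF@4 ID@7 stall=0 (-) EX@8 MEM@9 WB@10
I4 sub r4 <- r5,r5: IF@7 ID@8 stall=1 (RAW on I2.r5 (WB@9)) EX@10 MEM@11 WB@12
I5 mul r3 <- r1,r4: IF@8 ID@10 stall=2 (RAW on I4.r4 (WB@12)) EX@13 MEM@14 WB@15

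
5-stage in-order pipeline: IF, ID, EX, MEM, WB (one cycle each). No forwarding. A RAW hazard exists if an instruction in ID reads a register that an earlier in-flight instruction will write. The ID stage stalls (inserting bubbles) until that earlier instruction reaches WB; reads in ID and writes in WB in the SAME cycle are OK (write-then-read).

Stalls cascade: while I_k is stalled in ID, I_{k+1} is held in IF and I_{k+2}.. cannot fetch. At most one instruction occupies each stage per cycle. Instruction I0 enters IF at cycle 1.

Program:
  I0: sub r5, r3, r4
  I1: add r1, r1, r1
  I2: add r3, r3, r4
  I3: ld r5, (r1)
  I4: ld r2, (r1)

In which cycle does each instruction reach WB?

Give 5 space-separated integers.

I0 sub r5 <- r3,r4: IF@1 ID@2 stall=0 (-) EX@3 MEM@4 WB@5
I1 add r1 <- r1,r1: IF@2 ID@3 stall=0 (-) EX@4 MEM@5 WB@6
I2 add r3 <- r3,r4: IF@3 ID@4 stall=0 (-) EX@5 MEM@6 WB@7
I3 ld r5 <- r1: IF@4 ID@5 stall=1 (RAW on I1.r1 (WB@6)) EX@7 MEM@8 WB@9
I4 ld r2 <- r1: IF@5 ID@7 stall=0 (-) EX@8 MEM@9 WB@10

Answer: 5 6 7 9 10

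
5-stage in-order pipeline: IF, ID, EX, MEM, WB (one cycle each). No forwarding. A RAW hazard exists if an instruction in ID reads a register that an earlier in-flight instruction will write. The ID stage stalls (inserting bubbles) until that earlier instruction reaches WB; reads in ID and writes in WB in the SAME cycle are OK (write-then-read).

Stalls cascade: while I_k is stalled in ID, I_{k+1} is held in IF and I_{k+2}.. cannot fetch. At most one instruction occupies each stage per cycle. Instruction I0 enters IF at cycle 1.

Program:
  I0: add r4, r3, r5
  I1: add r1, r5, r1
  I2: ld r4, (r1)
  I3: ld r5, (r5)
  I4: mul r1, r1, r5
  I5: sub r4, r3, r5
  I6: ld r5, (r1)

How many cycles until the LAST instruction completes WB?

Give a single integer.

I0 add r4 <- r3,r5: IF@1 ID@2 stall=0 (-) EX@3 MEM@4 WB@5
I1 add r1 <- r5,r1: IF@2 ID@3 stall=0 (-) EX@4 MEM@5 WB@6
I2 ld r4 <- r1: IF@3 ID@4 stall=2 (RAW on I1.r1 (WB@6)) EX@7 MEM@8 WB@9
I3 ld r5 <- r5: IF@4 ID@7 stall=0 (-) EX@8 MEM@9 WB@10
I4 mul r1 <- r1,r5: IF@7 ID@8 stall=2 (RAW on I3.r5 (WB@10)) EX@11 MEM@12 WB@13
I5 sub r4 <- r3,r5: IF@8 ID@11 stall=0 (-) EX@12 MEM@13 WB@14
I6 ld r5 <- r1: IF@11 ID@12 stall=1 (RAW on I4.r1 (WB@13)) EX@14 MEM@15 WB@16

Answer: 16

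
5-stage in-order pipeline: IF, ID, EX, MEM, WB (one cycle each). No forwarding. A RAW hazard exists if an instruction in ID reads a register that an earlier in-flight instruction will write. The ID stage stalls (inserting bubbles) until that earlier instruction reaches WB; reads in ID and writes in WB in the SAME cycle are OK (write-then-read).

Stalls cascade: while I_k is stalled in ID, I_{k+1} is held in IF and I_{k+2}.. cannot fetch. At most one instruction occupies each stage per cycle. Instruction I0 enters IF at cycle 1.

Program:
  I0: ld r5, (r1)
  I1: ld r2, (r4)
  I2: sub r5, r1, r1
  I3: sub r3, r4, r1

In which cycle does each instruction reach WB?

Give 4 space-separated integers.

I0 ld r5 <- r1: IF@1 ID@2 stall=0 (-) EX@3 MEM@4 WB@5
I1 ld r2 <- r4: IF@2 ID@3 stall=0 (-) EX@4 MEM@5 WB@6
I2 sub r5 <- r1,r1: IF@3 ID@4 stall=0 (-) EX@5 MEM@6 WB@7
I3 sub r3 <- r4,r1: IF@4 ID@5 stall=0 (-) EX@6 MEM@7 WB@8

Answer: 5 6 7 8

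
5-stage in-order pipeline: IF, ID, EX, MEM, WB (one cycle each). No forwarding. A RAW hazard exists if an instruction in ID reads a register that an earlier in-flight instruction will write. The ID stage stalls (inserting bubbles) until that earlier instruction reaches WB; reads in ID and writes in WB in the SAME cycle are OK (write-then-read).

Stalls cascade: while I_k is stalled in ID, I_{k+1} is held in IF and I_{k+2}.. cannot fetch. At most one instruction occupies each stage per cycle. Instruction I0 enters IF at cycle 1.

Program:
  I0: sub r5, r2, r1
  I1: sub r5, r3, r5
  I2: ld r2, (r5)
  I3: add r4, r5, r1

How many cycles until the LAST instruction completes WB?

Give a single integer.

Answer: 12

Derivation:
I0 sub r5 <- r2,r1: IF@1 ID@2 stall=0 (-) EX@3 MEM@4 WB@5
I1 sub r5 <- r3,r5: IF@2 ID@3 stall=2 (RAW on I0.r5 (WB@5)) EX@6 MEM@7 WB@8
I2 ld r2 <- r5: IF@3 ID@6 stall=2 (RAW on I1.r5 (WB@8)) EX@9 MEM@10 WB@11
I3 add r4 <- r5,r1: IF@6 ID@9 stall=0 (-) EX@10 MEM@11 WB@12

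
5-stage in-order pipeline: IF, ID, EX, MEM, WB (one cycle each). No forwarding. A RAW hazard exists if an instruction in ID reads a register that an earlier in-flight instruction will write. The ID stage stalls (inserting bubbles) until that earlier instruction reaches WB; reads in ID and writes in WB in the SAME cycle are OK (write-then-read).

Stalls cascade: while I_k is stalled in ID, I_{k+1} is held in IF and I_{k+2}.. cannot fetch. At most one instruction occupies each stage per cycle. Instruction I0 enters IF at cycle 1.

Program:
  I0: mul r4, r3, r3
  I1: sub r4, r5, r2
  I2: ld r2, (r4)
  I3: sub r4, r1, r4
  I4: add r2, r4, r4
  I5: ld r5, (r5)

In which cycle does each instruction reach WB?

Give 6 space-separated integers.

I0 mul r4 <- r3,r3: IF@1 ID@2 stall=0 (-) EX@3 MEM@4 WB@5
I1 sub r4 <- r5,r2: IF@2 ID@3 stall=0 (-) EX@4 MEM@5 WB@6
I2 ld r2 <- r4: IF@3 ID@4 stall=2 (RAW on I1.r4 (WB@6)) EX@7 MEM@8 WB@9
I3 sub r4 <- r1,r4: IF@4 ID@7 stall=0 (-) EX@8 MEM@9 WB@10
I4 add r2 <- r4,r4: IF@7 ID@8 stall=2 (RAW on I3.r4 (WB@10)) EX@11 MEM@12 WB@13
I5 ld r5 <- r5: IF@8 ID@11 stall=0 (-) EX@12 MEM@13 WB@14

Answer: 5 6 9 10 13 14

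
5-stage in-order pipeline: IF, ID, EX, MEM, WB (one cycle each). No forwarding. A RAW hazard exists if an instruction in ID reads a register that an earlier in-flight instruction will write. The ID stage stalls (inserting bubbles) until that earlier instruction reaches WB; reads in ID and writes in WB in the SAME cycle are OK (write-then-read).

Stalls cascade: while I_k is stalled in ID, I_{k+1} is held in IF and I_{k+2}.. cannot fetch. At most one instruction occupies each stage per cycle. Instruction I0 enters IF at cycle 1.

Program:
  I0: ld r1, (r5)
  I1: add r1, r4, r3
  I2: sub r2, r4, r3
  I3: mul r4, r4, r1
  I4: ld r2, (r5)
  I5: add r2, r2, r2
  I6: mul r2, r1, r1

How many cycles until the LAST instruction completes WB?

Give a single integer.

I0 ld r1 <- r5: IF@1 ID@2 stall=0 (-) EX@3 MEM@4 WB@5
I1 add r1 <- r4,r3: IF@2 ID@3 stall=0 (-) EX@4 MEM@5 WB@6
I2 sub r2 <- r4,r3: IF@3 ID@4 stall=0 (-) EX@5 MEM@6 WB@7
I3 mul r4 <- r4,r1: IF@4 ID@5 stall=1 (RAW on I1.r1 (WB@6)) EX@7 MEM@8 WB@9
I4 ld r2 <- r5: IF@5 ID@7 stall=0 (-) EX@8 MEM@9 WB@10
I5 add r2 <- r2,r2: IF@7 ID@8 stall=2 (RAW on I4.r2 (WB@10)) EX@11 MEM@12 WB@13
I6 mul r2 <- r1,r1: IF@8 ID@11 stall=0 (-) EX@12 MEM@13 WB@14

Answer: 14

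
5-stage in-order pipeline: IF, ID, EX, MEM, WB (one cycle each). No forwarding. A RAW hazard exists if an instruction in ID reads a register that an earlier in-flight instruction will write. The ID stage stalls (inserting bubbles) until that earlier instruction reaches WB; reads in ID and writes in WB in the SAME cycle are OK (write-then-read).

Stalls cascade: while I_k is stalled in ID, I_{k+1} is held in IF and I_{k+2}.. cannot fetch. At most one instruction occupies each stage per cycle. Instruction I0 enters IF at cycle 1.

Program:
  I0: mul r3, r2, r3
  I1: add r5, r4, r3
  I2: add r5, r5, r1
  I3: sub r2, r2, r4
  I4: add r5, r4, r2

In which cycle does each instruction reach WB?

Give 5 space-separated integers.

I0 mul r3 <- r2,r3: IF@1 ID@2 stall=0 (-) EX@3 MEM@4 WB@5
I1 add r5 <- r4,r3: IF@2 ID@3 stall=2 (RAW on I0.r3 (WB@5)) EX@6 MEM@7 WB@8
I2 add r5 <- r5,r1: IF@3 ID@6 stall=2 (RAW on I1.r5 (WB@8)) EX@9 MEM@10 WB@11
I3 sub r2 <- r2,r4: IF@6 ID@9 stall=0 (-) EX@10 MEM@11 WB@12
I4 add r5 <- r4,r2: IF@9 ID@10 stall=2 (RAW on I3.r2 (WB@12)) EX@13 MEM@14 WB@15

Answer: 5 8 11 12 15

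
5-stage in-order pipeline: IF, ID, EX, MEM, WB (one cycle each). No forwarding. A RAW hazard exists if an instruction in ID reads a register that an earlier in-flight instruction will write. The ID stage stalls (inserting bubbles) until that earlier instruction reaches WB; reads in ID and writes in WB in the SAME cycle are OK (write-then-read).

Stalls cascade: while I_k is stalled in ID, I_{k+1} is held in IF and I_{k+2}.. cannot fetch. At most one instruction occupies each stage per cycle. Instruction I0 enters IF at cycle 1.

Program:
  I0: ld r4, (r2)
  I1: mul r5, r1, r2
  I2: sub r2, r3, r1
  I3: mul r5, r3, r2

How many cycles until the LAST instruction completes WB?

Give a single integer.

Answer: 10

Derivation:
I0 ld r4 <- r2: IF@1 ID@2 stall=0 (-) EX@3 MEM@4 WB@5
I1 mul r5 <- r1,r2: IF@2 ID@3 stall=0 (-) EX@4 MEM@5 WB@6
I2 sub r2 <- r3,r1: IF@3 ID@4 stall=0 (-) EX@5 MEM@6 WB@7
I3 mul r5 <- r3,r2: IF@4 ID@5 stall=2 (RAW on I2.r2 (WB@7)) EX@8 MEM@9 WB@10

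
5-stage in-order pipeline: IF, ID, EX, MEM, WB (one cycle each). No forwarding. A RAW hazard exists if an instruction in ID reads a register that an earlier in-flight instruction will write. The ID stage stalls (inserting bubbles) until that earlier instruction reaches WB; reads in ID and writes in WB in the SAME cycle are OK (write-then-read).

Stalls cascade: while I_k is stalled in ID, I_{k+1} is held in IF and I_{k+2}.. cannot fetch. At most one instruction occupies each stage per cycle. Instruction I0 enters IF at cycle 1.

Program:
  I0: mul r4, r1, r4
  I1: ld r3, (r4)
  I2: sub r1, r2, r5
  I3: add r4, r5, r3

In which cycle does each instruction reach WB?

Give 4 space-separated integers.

I0 mul r4 <- r1,r4: IF@1 ID@2 stall=0 (-) EX@3 MEM@4 WB@5
I1 ld r3 <- r4: IF@2 ID@3 stall=2 (RAW on I0.r4 (WB@5)) EX@6 MEM@7 WB@8
I2 sub r1 <- r2,r5: IF@3 ID@6 stall=0 (-) EX@7 MEM@8 WB@9
I3 add r4 <- r5,r3: IF@6 ID@7 stall=1 (RAW on I1.r3 (WB@8)) EX@9 MEM@10 WB@11

Answer: 5 8 9 11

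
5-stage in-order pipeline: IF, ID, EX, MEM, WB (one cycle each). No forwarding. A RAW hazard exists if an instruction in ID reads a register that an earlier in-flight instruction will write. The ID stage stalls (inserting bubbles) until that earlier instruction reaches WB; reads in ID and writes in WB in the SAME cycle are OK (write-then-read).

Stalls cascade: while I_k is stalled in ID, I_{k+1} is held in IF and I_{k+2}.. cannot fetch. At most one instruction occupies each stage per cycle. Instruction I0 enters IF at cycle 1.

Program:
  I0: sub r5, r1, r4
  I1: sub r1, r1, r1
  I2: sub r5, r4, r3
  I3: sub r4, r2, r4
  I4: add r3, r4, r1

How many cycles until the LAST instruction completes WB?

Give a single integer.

Answer: 11

Derivation:
I0 sub r5 <- r1,r4: IF@1 ID@2 stall=0 (-) EX@3 MEM@4 WB@5
I1 sub r1 <- r1,r1: IF@2 ID@3 stall=0 (-) EX@4 MEM@5 WB@6
I2 sub r5 <- r4,r3: IF@3 ID@4 stall=0 (-) EX@5 MEM@6 WB@7
I3 sub r4 <- r2,r4: IF@4 ID@5 stall=0 (-) EX@6 MEM@7 WB@8
I4 add r3 <- r4,r1: IF@5 ID@6 stall=2 (RAW on I3.r4 (WB@8)) EX@9 MEM@10 WB@11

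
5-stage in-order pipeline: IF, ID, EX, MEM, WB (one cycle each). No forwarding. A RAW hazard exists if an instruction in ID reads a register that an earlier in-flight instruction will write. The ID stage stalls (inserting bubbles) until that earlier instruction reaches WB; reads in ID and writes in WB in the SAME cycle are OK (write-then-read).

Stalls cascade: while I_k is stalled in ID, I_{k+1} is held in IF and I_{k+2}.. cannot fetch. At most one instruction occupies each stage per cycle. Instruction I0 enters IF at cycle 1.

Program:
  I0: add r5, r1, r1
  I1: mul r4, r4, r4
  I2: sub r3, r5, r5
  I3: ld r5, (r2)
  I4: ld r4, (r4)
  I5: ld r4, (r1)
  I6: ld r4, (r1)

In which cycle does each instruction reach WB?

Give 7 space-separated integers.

I0 add r5 <- r1,r1: IF@1 ID@2 stall=0 (-) EX@3 MEM@4 WB@5
I1 mul r4 <- r4,r4: IF@2 ID@3 stall=0 (-) EX@4 MEM@5 WB@6
I2 sub r3 <- r5,r5: IF@3 ID@4 stall=1 (RAW on I0.r5 (WB@5)) EX@6 MEM@7 WB@8
I3 ld r5 <- r2: IF@4 ID@6 stall=0 (-) EX@7 MEM@8 WB@9
I4 ld r4 <- r4: IF@6 ID@7 stall=0 (-) EX@8 MEM@9 WB@10
I5 ld r4 <- r1: IF@7 ID@8 stall=0 (-) EX@9 MEM@10 WB@11
I6 ld r4 <- r1: IF@8 ID@9 stall=0 (-) EX@10 MEM@11 WB@12

Answer: 5 6 8 9 10 11 12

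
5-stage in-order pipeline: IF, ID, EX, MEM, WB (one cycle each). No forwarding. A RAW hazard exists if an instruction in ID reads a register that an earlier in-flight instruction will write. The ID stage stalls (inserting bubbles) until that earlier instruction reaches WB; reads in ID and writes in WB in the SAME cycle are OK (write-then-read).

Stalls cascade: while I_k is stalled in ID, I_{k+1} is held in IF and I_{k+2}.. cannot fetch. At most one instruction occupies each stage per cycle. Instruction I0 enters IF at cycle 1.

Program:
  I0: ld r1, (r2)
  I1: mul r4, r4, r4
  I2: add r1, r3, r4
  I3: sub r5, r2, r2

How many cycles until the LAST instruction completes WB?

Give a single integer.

I0 ld r1 <- r2: IF@1 ID@2 stall=0 (-) EX@3 MEM@4 WB@5
I1 mul r4 <- r4,r4: IF@2 ID@3 stall=0 (-) EX@4 MEM@5 WB@6
I2 add r1 <- r3,r4: IF@3 ID@4 stall=2 (RAW on I1.r4 (WB@6)) EX@7 MEM@8 WB@9
I3 sub r5 <- r2,r2: IF@4 ID@7 stall=0 (-) EX@8 MEM@9 WB@10

Answer: 10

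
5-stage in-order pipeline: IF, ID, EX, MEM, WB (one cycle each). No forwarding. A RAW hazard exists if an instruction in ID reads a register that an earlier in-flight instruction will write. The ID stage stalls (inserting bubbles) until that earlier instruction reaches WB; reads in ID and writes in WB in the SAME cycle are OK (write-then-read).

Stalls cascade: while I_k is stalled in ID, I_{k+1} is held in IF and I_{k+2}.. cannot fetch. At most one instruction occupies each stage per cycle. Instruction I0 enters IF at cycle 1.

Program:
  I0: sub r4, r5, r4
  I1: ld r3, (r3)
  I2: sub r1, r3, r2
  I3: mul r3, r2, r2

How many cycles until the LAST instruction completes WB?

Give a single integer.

I0 sub r4 <- r5,r4: IF@1 ID@2 stall=0 (-) EX@3 MEM@4 WB@5
I1 ld r3 <- r3: IF@2 ID@3 stall=0 (-) EX@4 MEM@5 WB@6
I2 sub r1 <- r3,r2: IF@3 ID@4 stall=2 (RAW on I1.r3 (WB@6)) EX@7 MEM@8 WB@9
I3 mul r3 <- r2,r2: IF@4 ID@7 stall=0 (-) EX@8 MEM@9 WB@10

Answer: 10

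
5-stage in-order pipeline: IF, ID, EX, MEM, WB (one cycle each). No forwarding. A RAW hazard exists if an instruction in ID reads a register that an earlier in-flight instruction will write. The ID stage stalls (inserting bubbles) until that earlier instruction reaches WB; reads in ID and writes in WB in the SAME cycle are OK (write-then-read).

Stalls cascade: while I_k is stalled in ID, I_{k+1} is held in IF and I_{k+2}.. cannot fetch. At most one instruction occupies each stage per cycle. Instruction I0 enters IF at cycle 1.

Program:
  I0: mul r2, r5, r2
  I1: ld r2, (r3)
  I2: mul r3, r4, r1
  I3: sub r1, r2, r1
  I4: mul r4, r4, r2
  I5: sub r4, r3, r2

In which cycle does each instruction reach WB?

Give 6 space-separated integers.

I0 mul r2 <- r5,r2: IF@1 ID@2 stall=0 (-) EX@3 MEM@4 WB@5
I1 ld r2 <- r3: IF@2 ID@3 stall=0 (-) EX@4 MEM@5 WB@6
I2 mul r3 <- r4,r1: IF@3 ID@4 stall=0 (-) EX@5 MEM@6 WB@7
I3 sub r1 <- r2,r1: IF@4 ID@5 stall=1 (RAW on I1.r2 (WB@6)) EX@7 MEM@8 WB@9
I4 mul r4 <- r4,r2: IF@5 ID@7 stall=0 (-) EX@8 MEM@9 WB@10
I5 sub r4 <- r3,r2: IF@7 ID@8 stall=0 (-) EX@9 MEM@10 WB@11

Answer: 5 6 7 9 10 11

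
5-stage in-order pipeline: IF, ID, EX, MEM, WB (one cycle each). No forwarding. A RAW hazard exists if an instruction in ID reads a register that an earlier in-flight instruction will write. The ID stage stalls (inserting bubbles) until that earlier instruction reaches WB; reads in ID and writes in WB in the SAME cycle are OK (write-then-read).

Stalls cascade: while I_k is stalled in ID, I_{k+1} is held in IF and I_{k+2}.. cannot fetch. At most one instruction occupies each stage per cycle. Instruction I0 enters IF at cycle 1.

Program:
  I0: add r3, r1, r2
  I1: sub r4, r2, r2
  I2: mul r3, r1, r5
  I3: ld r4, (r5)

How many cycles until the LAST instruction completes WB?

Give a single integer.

I0 add r3 <- r1,r2: IF@1 ID@2 stall=0 (-) EX@3 MEM@4 WB@5
I1 sub r4 <- r2,r2: IF@2 ID@3 stall=0 (-) EX@4 MEM@5 WB@6
I2 mul r3 <- r1,r5: IF@3 ID@4 stall=0 (-) EX@5 MEM@6 WB@7
I3 ld r4 <- r5: IF@4 ID@5 stall=0 (-) EX@6 MEM@7 WB@8

Answer: 8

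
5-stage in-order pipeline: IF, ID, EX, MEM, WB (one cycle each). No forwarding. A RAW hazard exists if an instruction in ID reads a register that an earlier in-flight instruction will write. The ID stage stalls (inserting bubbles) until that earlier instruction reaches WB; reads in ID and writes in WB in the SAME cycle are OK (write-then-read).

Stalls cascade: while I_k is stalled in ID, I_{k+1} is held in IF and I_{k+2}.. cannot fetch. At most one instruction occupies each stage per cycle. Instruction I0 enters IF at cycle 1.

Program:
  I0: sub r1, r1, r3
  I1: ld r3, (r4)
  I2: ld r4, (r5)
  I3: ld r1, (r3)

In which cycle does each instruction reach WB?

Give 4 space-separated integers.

Answer: 5 6 7 9

Derivation:
I0 sub r1 <- r1,r3: IF@1 ID@2 stall=0 (-) EX@3 MEM@4 WB@5
I1 ld r3 <- r4: IF@2 ID@3 stall=0 (-) EX@4 MEM@5 WB@6
I2 ld r4 <- r5: IF@3 ID@4 stall=0 (-) EX@5 MEM@6 WB@7
I3 ld r1 <- r3: IF@4 ID@5 stall=1 (RAW on I1.r3 (WB@6)) EX@7 MEM@8 WB@9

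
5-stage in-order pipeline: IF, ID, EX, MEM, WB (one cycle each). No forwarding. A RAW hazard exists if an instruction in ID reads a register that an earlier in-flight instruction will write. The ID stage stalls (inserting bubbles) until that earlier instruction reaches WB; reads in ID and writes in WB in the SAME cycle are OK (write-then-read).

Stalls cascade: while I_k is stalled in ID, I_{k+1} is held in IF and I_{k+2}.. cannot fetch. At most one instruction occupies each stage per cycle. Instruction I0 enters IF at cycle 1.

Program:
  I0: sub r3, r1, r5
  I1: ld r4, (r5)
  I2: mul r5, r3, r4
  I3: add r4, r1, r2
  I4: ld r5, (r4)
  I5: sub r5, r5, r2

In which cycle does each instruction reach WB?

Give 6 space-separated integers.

Answer: 5 6 9 10 13 16

Derivation:
I0 sub r3 <- r1,r5: IF@1 ID@2 stall=0 (-) EX@3 MEM@4 WB@5
I1 ld r4 <- r5: IF@2 ID@3 stall=0 (-) EX@4 MEM@5 WB@6
I2 mul r5 <- r3,r4: IF@3 ID@4 stall=2 (RAW on I1.r4 (WB@6)) EX@7 MEM@8 WB@9
I3 add r4 <- r1,r2: IF@4 ID@7 stall=0 (-) EX@8 MEM@9 WB@10
I4 ld r5 <- r4: IF@7 ID@8 stall=2 (RAW on I3.r4 (WB@10)) EX@11 MEM@12 WB@13
I5 sub r5 <- r5,r2: IF@8 ID@11 stall=2 (RAW on I4.r5 (WB@13)) EX@14 MEM@15 WB@16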